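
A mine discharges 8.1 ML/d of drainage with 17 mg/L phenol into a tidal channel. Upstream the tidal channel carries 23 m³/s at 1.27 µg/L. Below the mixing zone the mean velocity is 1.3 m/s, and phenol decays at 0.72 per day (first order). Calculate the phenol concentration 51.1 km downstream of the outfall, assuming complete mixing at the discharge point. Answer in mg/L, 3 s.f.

0.0506 mg/L

8.1 ML/d = 0.09375 m³/s.
1.27 µg/L = 0.00127 mg/L.
After complete mixing, C₀ = (0.09375·17 + 23·0.00127) / 23.09 = 0.07028 mg/L.
Travel time t = 5.11e+04 m / 1.3 m/s = 3.931e+04 s = 0.455 d.
C = 0.07028·exp(−0.72·0.455) = 0.07028·0.7207 = 0.05065 mg/L.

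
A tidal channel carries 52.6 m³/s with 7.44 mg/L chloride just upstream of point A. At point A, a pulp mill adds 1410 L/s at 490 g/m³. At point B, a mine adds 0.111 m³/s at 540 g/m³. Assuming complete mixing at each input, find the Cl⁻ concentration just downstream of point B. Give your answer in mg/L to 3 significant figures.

21.1 mg/L

1410 L/s = 1.41 m³/s.
After input A: C = (52.6·7.44 + 1.41·490) / 54.01 = 20.04 mg/L.
After input B: C = (54.01·20.04 + 0.111·540) / 54.12 = 21.1 mg/L.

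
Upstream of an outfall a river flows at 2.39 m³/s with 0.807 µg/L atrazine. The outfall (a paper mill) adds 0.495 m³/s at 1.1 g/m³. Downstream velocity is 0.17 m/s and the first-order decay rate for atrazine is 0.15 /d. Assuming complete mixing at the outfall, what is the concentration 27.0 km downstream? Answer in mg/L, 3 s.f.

0.144 mg/L

0.807 µg/L = 0.000807 mg/L.
After complete mixing, C₀ = (0.495·1.1 + 2.39·0.000807) / 2.885 = 0.1894 mg/L.
Travel time t = 2.7e+04 m / 0.17 m/s = 1.588e+05 s = 1.838 d.
C = 0.1894·exp(−0.15·1.838) = 0.1894·0.759 = 0.1438 mg/L.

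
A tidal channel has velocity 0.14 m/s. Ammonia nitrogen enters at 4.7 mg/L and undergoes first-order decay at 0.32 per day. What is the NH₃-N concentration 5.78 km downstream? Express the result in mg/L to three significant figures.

4.03 mg/L

Travel time t = 5.78 km / 0.14 m/s = 5780/0.14 = 4.129e+04 s = 0.4778 d.
First-order decay: C = 4.7·exp(−0.32·0.4778) = 4.7·0.8582 = 4.034 mg/L.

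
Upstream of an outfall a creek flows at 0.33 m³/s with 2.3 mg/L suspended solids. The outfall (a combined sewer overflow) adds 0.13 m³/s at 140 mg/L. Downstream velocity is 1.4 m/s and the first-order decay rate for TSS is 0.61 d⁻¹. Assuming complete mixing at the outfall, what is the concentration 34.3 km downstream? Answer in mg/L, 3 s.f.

After complete mixing, C₀ = (0.13·140 + 0.33·2.3) / 0.46 = 41.22 mg/L.
Travel time t = 3.43e+04 m / 1.4 m/s = 2.45e+04 s = 0.2836 d.
C = 41.22·exp(−0.61·0.2836) = 41.22·0.8412 = 34.67 mg/L.

34.7 mg/L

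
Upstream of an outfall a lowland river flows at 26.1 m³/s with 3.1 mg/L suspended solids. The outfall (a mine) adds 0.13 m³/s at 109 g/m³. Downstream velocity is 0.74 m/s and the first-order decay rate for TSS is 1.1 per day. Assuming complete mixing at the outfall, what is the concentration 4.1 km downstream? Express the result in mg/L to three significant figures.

3.38 mg/L

After complete mixing, C₀ = (0.13·109 + 26.1·3.1) / 26.23 = 3.625 mg/L.
Travel time t = 4100 m / 0.74 m/s = 5541 s = 0.06413 d.
C = 3.625·exp(−1.1·0.06413) = 3.625·0.9319 = 3.378 mg/L.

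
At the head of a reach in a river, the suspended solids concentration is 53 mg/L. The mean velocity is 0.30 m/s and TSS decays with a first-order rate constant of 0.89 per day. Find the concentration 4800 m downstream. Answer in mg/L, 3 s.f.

44.9 mg/L

Travel time t = 4800 m / 0.30 m/s = 4800/0.30 = 1.6e+04 s = 0.1852 d.
First-order decay: C = 53·exp(−0.89·0.1852) = 53·0.8481 = 44.95 mg/L.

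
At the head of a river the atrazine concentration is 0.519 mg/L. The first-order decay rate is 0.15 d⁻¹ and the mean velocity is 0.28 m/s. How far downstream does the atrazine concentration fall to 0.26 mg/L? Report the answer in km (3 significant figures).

111 km

From C = C₀·e^(−kt), t = ln(C₀/C)/k = ln(0.519/0.26)/0.15 = 0.6912/0.15 = 4.608 d.
Distance = v·t = 0.28 m/s × 3.981e+05 s = 1.115e+05 m = 111.5 km.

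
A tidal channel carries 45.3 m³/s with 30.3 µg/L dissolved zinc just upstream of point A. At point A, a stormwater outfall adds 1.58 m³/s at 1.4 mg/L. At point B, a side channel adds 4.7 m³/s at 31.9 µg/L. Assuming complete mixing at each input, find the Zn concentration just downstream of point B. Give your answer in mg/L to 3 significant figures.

30.3 µg/L = 0.0303 mg/L.
After input A: C = (45.3·0.0303 + 1.58·1.4) / 46.88 = 0.07646 mg/L.
31.9 µg/L = 0.0319 mg/L.
After input B: C = (46.88·0.07646 + 4.7·0.0319) / 51.58 = 0.0724 mg/L.

0.0724 mg/L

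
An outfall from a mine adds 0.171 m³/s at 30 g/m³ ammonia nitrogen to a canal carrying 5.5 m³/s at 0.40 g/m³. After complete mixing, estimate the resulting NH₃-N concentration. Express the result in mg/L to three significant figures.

Flow-weighted mixing gives C = (0.171·30 + 5.5·0.4) / (0.171 + 5.5) = 7.33/5.671 = 1.293 mg/L.

1.29 mg/L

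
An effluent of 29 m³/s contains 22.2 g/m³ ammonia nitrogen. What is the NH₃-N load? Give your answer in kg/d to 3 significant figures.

Mass flux = Q·C = 29 m³/s × 22.2 g/m³ = 643.8 g/s.
= 643.8 g/s × 86.4 = 5.562e+04 kg/d.

55600 kg/d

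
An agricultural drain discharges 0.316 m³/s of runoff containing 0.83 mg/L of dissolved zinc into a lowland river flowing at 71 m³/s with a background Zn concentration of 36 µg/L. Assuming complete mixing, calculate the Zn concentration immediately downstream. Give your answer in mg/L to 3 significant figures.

36 µg/L = 0.036 mg/L.
Conservation of mass across the mixing zone: C = (0.316·0.83 + 71·0.036) / (0.316 + 71) = 2.818/71.32 = 0.03952 mg/L.

0.0395 mg/L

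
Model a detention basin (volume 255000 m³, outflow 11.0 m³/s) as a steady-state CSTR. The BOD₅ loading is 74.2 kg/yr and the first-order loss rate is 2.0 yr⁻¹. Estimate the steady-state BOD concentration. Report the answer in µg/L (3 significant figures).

Outflow Q = 11.0 m³/s × 3.156e+07 s/yr = 3.471e+08 m³/yr.
Steady-state CSTR mass balance: W = Q·C + k·V·C, so C = W/(Q + kV).
Q + kV = 3.471e+08 + 2.0·255000 = 3.476e+08 m³/yr.
C = 74.2/3.476e+08 = 2.134e-07 kg/m³ = 0.0002134 mg/L = 0.2134 µg/L.

0.213 µg/L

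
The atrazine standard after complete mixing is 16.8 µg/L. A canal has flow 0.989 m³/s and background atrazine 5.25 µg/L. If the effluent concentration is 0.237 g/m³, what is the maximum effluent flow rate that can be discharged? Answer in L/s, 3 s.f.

51.9 L/s

5.25 µg/L = 0.00525 mg/L.
16.8 µg/L = 0.0168 mg/L.
Mass balance at complete mixing: C_std·(Q_w + Q_r) = Q_w·C_e + Q_r·C_b.
Rearranging, Q_w = Q_r·(C_std − C_b)/(C_e − C_std) = 0.989·(0.0168 − 0.00525) / (0.237 − 0.0168) = 0.05188 m³/s.
= 51.88 L/s.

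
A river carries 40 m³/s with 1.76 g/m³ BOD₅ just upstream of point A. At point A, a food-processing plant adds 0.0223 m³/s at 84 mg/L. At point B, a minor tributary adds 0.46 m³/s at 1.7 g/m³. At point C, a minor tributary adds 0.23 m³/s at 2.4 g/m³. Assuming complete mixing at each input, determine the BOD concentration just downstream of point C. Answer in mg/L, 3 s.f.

1.81 mg/L

After input A: C = (40·1.76 + 0.0223·84) / 40.02 = 1.806 mg/L.
After input B: C = (40.02·1.806 + 0.46·1.7) / 40.48 = 1.805 mg/L.
After input C: C = (40.48·1.805 + 0.23·2.4) / 40.71 = 1.808 mg/L.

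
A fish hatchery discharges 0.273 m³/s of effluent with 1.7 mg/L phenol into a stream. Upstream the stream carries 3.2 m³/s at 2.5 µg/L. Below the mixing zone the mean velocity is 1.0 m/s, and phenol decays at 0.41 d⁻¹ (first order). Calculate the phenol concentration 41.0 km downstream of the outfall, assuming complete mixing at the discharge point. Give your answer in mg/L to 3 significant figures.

2.5 µg/L = 0.0025 mg/L.
After complete mixing, C₀ = (0.273·1.7 + 3.2·0.0025) / 3.473 = 0.1359 mg/L.
Travel time t = 4.1e+04 m / 1.0 m/s = 4.1e+04 s = 0.4745 d.
C = 0.1359·exp(−0.41·0.4745) = 0.1359·0.8232 = 0.1119 mg/L.

0.112 mg/L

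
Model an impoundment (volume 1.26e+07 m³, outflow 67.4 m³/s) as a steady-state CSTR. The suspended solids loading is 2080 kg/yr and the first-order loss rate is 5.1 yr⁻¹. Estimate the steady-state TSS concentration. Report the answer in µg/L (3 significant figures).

0.949 µg/L

Outflow Q = 67.4 m³/s × 3.156e+07 s/yr = 2.127e+09 m³/yr.
Steady-state CSTR mass balance: W = Q·C + k·V·C, so C = W/(Q + kV).
Q + kV = 2.127e+09 + 5.1·1.26e+07 = 2.191e+09 m³/yr.
C = 2080/2.191e+09 = 9.492e-07 kg/m³ = 0.0009492 mg/L = 0.9492 µg/L.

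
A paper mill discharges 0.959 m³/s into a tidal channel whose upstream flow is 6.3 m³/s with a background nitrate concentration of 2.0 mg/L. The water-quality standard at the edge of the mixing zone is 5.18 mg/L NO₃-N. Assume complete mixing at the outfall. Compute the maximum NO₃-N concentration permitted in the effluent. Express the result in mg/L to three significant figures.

Mass balance: 5.18·7.259 = 0.959·Cₑ + 6.3·2.
Cₑ = (37.6 − 12.6) / 0.959 = 26.07 mg/L.

26.1 mg/L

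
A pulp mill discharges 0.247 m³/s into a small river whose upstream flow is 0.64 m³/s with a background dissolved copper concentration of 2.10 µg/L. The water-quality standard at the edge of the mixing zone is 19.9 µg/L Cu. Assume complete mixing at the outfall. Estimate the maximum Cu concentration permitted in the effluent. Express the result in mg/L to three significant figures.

2.10 µg/L = 0.0021 mg/L.
19.9 µg/L = 0.0199 mg/L.
Mass balance: 0.0199·0.887 = 0.247·Cₑ + 0.64·0.0021.
Cₑ = (0.01765 − 0.001344) / 0.247 = 0.06602 mg/L.

0.0660 mg/L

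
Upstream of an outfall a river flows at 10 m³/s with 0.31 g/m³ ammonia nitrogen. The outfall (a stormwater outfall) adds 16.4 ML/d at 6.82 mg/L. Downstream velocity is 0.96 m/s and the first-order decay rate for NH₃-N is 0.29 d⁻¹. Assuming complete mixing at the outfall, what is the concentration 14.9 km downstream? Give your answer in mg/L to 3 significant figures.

0.409 mg/L

16.4 ML/d = 0.1898 m³/s.
After complete mixing, C₀ = (0.1898·6.82 + 10·0.31) / 10.19 = 0.4313 mg/L.
Travel time t = 1.49e+04 m / 0.96 m/s = 1.552e+04 s = 0.1796 d.
C = 0.4313·exp(−0.29·0.1796) = 0.4313·0.9492 = 0.4094 mg/L.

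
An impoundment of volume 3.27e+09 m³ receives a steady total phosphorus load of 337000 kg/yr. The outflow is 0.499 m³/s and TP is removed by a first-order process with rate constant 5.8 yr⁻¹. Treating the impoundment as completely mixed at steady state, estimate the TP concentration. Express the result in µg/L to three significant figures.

17.8 µg/L

Outflow Q = 0.499 m³/s × 3.156e+07 s/yr = 1.575e+07 m³/yr.
Steady-state CSTR mass balance: W = Q·C + k·V·C, so C = W/(Q + kV).
Q + kV = 1.575e+07 + 5.8·3.27e+09 = 1.898e+10 m³/yr.
C = 337000/1.898e+10 = 1.775e-05 kg/m³ = 0.01775 mg/L = 17.75 µg/L.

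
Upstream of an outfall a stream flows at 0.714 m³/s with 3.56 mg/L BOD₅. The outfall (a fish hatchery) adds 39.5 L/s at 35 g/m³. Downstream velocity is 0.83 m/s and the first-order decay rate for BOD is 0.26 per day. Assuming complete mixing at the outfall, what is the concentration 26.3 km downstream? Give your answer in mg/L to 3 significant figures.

4.73 mg/L

39.5 L/s = 0.0395 m³/s.
After complete mixing, C₀ = (0.0395·35 + 0.714·3.56) / 0.7535 = 5.208 mg/L.
Travel time t = 2.63e+04 m / 0.83 m/s = 3.169e+04 s = 0.3667 d.
C = 5.208·exp(−0.26·0.3667) = 5.208·0.9091 = 4.734 mg/L.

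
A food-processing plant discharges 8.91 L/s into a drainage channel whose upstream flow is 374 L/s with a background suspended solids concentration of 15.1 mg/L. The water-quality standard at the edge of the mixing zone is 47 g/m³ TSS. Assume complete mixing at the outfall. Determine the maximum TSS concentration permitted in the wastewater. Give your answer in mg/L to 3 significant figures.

8.91 L/s = 0.00891 m³/s.
374 L/s = 0.374 m³/s.
Mass balance: 47·0.3829 = 0.00891·Cₑ + 0.374·15.1.
Cₑ = (18 − 5.647) / 0.00891 = 1386 mg/L.

1390 mg/L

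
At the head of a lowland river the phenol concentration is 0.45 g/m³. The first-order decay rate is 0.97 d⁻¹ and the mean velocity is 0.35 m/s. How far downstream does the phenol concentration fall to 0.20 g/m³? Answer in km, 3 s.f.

25.3 km

From C = C₀·e^(−kt), t = ln(C₀/C)/k = ln(0.45/0.20)/0.97 = 0.8109/0.97 = 0.836 d.
Distance = v·t = 0.35 m/s × 7.223e+04 s = 2.528e+04 m = 25.28 km.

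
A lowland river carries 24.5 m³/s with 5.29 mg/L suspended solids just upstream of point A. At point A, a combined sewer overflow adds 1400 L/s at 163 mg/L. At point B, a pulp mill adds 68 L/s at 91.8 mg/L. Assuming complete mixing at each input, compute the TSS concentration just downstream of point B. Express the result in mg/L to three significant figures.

1400 L/s = 1.4 m³/s.
After input A: C = (24.5·5.29 + 1.4·163) / 25.9 = 13.81 mg/L.
68 L/s = 0.068 m³/s.
After input B: C = (25.9·13.81 + 0.068·91.8) / 25.97 = 14.02 mg/L.

14.0 mg/L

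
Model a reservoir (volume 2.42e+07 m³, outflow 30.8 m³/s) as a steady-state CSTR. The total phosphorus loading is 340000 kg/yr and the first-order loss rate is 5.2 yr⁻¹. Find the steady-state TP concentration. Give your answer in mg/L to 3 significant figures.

Outflow Q = 30.8 m³/s × 3.156e+07 s/yr = 9.72e+08 m³/yr.
Steady-state CSTR mass balance: W = Q·C + k·V·C, so C = W/(Q + kV).
Q + kV = 9.72e+08 + 5.2·2.42e+07 = 1.098e+09 m³/yr.
C = 340000/1.098e+09 = 0.0003097 kg/m³ = 0.3097 mg/L.

0.310 mg/L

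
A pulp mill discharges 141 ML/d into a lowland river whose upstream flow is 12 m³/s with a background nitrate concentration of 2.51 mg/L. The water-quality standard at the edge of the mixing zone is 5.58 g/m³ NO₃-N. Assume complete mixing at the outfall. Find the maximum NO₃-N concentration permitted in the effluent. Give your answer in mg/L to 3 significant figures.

28.2 mg/L

141 ML/d = 1.632 m³/s.
Mass balance: 5.58·13.63 = 1.632·Cₑ + 12·2.51.
Cₑ = (76.07 − 30.12) / 1.632 = 28.15 mg/L.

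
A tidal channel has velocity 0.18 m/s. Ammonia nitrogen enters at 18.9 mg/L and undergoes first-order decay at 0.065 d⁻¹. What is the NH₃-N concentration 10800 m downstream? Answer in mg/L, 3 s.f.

Travel time t = 10800 m / 0.18 m/s = 1.08e+04/0.18 = 6e+04 s = 0.6944 d.
First-order decay: C = 18.9·exp(−0.065·0.6944) = 18.9·0.9559 = 18.07 mg/L.

18.1 mg/L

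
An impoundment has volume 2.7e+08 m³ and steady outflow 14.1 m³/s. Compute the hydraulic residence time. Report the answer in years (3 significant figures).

Q = 14.1 m³/s × 3.156e+07 s/yr = 4.45e+08 m³/yr.
Hydraulic residence time τ = V/Q = 2.7e+08/4.45e+08 = 0.6068 yr.

0.607 yr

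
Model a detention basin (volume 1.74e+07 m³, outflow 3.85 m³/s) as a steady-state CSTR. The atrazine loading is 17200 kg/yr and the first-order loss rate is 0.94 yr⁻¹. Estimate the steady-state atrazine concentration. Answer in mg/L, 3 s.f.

Outflow Q = 3.85 m³/s × 3.156e+07 s/yr = 1.215e+08 m³/yr.
Steady-state CSTR mass balance: W = Q·C + k·V·C, so C = W/(Q + kV).
Q + kV = 1.215e+08 + 0.94·1.74e+07 = 1.379e+08 m³/yr.
C = 17200/1.379e+08 = 0.0001248 kg/m³ = 0.1248 mg/L.

0.125 mg/L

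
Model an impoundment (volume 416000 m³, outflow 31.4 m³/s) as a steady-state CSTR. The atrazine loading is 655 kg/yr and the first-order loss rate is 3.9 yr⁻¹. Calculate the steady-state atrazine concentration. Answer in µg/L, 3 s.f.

Outflow Q = 31.4 m³/s × 3.156e+07 s/yr = 9.909e+08 m³/yr.
Steady-state CSTR mass balance: W = Q·C + k·V·C, so C = W/(Q + kV).
Q + kV = 9.909e+08 + 3.9·416000 = 9.925e+08 m³/yr.
C = 655/9.925e+08 = 6.599e-07 kg/m³ = 0.0006599 mg/L = 0.6599 µg/L.

0.660 µg/L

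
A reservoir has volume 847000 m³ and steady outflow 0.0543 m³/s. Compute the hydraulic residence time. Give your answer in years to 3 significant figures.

Q = 0.0543 m³/s × 3.156e+07 s/yr = 1.714e+06 m³/yr.
Hydraulic residence time τ = V/Q = 847000/1.714e+06 = 0.4943 yr.

0.494 yr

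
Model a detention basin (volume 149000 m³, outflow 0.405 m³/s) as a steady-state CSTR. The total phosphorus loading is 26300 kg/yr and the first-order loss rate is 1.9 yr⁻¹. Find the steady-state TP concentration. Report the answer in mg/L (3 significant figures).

2.01 mg/L

Outflow Q = 0.405 m³/s × 3.156e+07 s/yr = 1.278e+07 m³/yr.
Steady-state CSTR mass balance: W = Q·C + k·V·C, so C = W/(Q + kV).
Q + kV = 1.278e+07 + 1.9·149000 = 1.306e+07 m³/yr.
C = 26300/1.306e+07 = 0.002013 kg/m³ = 2.013 mg/L.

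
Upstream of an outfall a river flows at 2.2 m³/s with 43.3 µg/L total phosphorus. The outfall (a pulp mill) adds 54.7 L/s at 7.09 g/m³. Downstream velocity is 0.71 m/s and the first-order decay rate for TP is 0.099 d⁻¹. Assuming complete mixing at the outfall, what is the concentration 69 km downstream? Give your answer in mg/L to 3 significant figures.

0.192 mg/L

54.7 L/s = 0.0547 m³/s.
43.3 µg/L = 0.0433 mg/L.
After complete mixing, C₀ = (0.0547·7.09 + 2.2·0.0433) / 2.255 = 0.2143 mg/L.
Travel time t = 6.9e+04 m / 0.71 m/s = 9.718e+04 s = 1.125 d.
C = 0.2143·exp(−0.099·1.125) = 0.2143·0.8946 = 0.1917 mg/L.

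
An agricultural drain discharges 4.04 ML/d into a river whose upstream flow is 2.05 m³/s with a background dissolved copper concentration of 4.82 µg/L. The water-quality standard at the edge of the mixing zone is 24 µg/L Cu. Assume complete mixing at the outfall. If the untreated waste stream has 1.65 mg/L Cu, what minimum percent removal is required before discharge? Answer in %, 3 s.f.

4.04 ML/d = 0.04676 m³/s.
4.82 µg/L = 0.00482 mg/L.
24 µg/L = 0.024 mg/L.
Mass balance: 0.024·2.097 = 0.04676·Cₑ + 2.05·0.00482.
Cₑ = (0.05032 − 0.009881) / 0.04676 = 0.8649 mg/L.
Required removal = 1 − 0.8649/1.65 = 47.58 %.

47.6 %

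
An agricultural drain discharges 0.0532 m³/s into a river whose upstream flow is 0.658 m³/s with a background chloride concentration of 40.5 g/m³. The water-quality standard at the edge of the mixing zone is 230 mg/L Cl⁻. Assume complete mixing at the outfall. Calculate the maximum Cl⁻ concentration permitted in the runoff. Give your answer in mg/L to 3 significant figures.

2570 mg/L

Mass balance: 230·0.7112 = 0.0532·Cₑ + 0.658·40.5.
Cₑ = (163.6 − 26.65) / 0.0532 = 2574 mg/L.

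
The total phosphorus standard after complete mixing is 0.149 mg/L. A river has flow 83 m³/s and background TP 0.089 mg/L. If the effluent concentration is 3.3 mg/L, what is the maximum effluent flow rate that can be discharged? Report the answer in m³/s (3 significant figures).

1.58 m³/s

Mass balance at complete mixing: C_std·(Q_w + Q_r) = Q_w·C_e + Q_r·C_b.
Rearranging, Q_w = Q_r·(C_std − C_b)/(C_e − C_std) = 83·(0.149 − 0.089) / (3.3 − 0.149) = 1.58 m³/s.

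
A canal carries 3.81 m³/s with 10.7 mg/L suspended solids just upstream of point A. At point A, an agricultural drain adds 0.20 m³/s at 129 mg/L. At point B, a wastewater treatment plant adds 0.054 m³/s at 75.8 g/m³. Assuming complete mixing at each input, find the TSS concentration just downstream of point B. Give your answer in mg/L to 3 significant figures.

17.4 mg/L

After input A: C = (3.81·10.7 + 0.2·129) / 4.01 = 16.6 mg/L.
After input B: C = (4.01·16.6 + 0.054·75.8) / 4.064 = 17.39 mg/L.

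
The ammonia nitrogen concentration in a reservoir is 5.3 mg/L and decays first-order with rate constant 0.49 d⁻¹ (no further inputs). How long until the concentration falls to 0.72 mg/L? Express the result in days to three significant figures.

t = ln(C₀/C)/k = ln(5.3/0.72)/0.49 = 1.996/0.49 = 4.074 d.

4.07 d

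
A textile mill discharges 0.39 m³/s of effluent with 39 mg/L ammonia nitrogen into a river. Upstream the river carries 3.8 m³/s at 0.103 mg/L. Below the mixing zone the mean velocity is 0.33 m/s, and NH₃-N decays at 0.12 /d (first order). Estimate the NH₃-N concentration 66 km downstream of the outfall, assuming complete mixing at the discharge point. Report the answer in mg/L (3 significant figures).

2.82 mg/L

After complete mixing, C₀ = (0.39·39 + 3.8·0.103) / 4.19 = 3.723 mg/L.
Travel time t = 6.6e+04 m / 0.33 m/s = 2e+05 s = 2.315 d.
C = 3.723·exp(−0.12·2.315) = 3.723·0.7575 = 2.82 mg/L.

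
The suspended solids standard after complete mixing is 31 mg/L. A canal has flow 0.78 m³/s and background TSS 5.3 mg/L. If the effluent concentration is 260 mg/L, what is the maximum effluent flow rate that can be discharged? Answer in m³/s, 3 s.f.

Mass balance at complete mixing: C_std·(Q_w + Q_r) = Q_w·C_e + Q_r·C_b.
Rearranging, Q_w = Q_r·(C_std − C_b)/(C_e − C_std) = 0.78·(31 − 5.3) / (260 − 31) = 0.08754 m³/s.

0.0875 m³/s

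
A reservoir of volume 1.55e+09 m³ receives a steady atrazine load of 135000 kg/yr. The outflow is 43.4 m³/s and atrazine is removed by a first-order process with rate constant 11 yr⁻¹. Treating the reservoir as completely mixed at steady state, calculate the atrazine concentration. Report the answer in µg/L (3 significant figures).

7.33 µg/L

Outflow Q = 43.4 m³/s × 3.156e+07 s/yr = 1.37e+09 m³/yr.
Steady-state CSTR mass balance: W = Q·C + k·V·C, so C = W/(Q + kV).
Q + kV = 1.37e+09 + 11·1.55e+09 = 1.842e+10 m³/yr.
C = 135000/1.842e+10 = 7.329e-06 kg/m³ = 0.007329 mg/L = 7.329 µg/L.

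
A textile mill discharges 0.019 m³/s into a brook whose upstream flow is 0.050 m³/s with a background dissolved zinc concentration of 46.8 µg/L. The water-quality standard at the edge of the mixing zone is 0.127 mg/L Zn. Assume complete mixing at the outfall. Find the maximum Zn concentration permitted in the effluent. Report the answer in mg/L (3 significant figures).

46.8 µg/L = 0.0468 mg/L.
Mass balance: 0.127·0.069 = 0.019·Cₑ + 0.05·0.0468.
Cₑ = (0.008763 − 0.00234) / 0.019 = 0.3381 mg/L.

0.338 mg/L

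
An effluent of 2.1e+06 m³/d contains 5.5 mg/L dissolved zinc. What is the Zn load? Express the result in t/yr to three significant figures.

2.1e+06 m³/d = 24.31 m³/s.
Mass flux = Q·C = 24.31 m³/s × 5.5 g/m³ = 133.7 g/s.
= 133.7 g/s × 31.56 = 4219 t/yr.

4220 t/yr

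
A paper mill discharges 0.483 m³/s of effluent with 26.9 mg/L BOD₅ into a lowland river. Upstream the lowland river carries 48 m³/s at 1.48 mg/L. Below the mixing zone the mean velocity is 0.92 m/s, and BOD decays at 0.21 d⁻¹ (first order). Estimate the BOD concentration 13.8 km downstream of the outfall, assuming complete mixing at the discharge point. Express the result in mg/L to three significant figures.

After complete mixing, C₀ = (0.483·26.9 + 48·1.48) / 48.48 = 1.733 mg/L.
Travel time t = 1.38e+04 m / 0.92 m/s = 1.5e+04 s = 0.1736 d.
C = 1.733·exp(−0.21·0.1736) = 1.733·0.9642 = 1.671 mg/L.

1.67 mg/L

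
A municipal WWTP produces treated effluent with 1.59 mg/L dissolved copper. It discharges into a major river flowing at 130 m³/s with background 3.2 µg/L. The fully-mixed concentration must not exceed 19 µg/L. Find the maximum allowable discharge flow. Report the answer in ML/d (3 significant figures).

3.2 µg/L = 0.0032 mg/L.
19 µg/L = 0.019 mg/L.
Mass balance at complete mixing: C_std·(Q_w + Q_r) = Q_w·C_e + Q_r·C_b.
Rearranging, Q_w = Q_r·(C_std − C_b)/(C_e − C_std) = 130·(0.019 − 0.0032) / (1.59 − 0.019) = 1.307 m³/s.
= 113 ML/d.

113 ML/d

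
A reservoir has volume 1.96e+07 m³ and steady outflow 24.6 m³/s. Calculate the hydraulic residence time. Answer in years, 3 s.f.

Q = 24.6 m³/s × 3.156e+07 s/yr = 7.763e+08 m³/yr.
Hydraulic residence time τ = V/Q = 1.96e+07/7.763e+08 = 0.02525 yr.

0.0252 yr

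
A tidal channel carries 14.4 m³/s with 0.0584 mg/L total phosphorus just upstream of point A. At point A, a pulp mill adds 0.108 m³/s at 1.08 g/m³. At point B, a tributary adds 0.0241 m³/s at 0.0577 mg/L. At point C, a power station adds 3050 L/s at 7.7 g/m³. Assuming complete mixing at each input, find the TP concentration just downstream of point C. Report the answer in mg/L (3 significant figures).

After input A: C = (14.4·0.0584 + 0.108·1.08) / 14.51 = 0.066 mg/L.
After input B: C = (14.51·0.066 + 0.0241·0.0577) / 14.53 = 0.06599 mg/L.
3050 L/s = 3.05 m³/s.
After input C: C = (14.53·0.06599 + 3.05·7.7) / 17.58 = 1.39 mg/L.

1.39 mg/L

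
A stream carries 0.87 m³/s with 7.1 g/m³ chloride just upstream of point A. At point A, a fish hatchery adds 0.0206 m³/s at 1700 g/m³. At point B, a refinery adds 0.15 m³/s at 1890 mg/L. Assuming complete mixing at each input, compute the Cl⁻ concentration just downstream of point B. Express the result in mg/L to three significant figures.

After input A: C = (0.87·7.1 + 0.0206·1700) / 0.8906 = 46.26 mg/L.
After input B: C = (0.8906·46.26 + 0.15·1890) / 1.041 = 312 mg/L.

312 mg/L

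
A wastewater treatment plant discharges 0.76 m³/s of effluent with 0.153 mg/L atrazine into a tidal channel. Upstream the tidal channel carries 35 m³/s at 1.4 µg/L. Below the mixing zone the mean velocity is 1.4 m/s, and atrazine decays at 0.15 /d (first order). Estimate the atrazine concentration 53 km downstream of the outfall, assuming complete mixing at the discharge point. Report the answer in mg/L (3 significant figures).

1.4 µg/L = 0.0014 mg/L.
After complete mixing, C₀ = (0.76·0.153 + 35·0.0014) / 35.76 = 0.004622 mg/L.
Travel time t = 5.3e+04 m / 1.4 m/s = 3.786e+04 s = 0.4382 d.
C = 0.004622·exp(−0.15·0.4382) = 0.004622·0.9364 = 0.004328 mg/L.

0.00433 mg/L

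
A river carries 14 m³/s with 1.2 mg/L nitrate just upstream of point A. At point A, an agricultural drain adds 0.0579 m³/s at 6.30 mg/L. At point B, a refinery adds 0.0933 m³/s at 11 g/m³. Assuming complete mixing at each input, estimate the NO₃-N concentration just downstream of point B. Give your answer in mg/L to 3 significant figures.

After input A: C = (14·1.2 + 0.0579·6.3) / 14.06 = 1.221 mg/L.
After input B: C = (14.06·1.221 + 0.0933·11) / 14.15 = 1.285 mg/L.

1.29 mg/L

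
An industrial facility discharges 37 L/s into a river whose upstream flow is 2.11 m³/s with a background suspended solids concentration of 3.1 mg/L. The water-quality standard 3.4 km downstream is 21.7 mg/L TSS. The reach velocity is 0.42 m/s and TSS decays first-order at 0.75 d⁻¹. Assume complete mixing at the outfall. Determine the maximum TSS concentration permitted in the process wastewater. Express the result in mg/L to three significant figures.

1170 mg/L

37 L/s = 0.037 m³/s.
Travel time to the compliance point: t = 3400/0.42 = 8095 s = 0.09369 d; decay factor exp(−0.75·0.09369) = 0.9321.
So the concentration just after mixing may be at most 21.7/0.9321 = 23.28 mg/L.
Mass balance: 23.28·2.147 = 0.037·Cₑ + 2.11·3.1.
Cₑ = (49.98 − 6.541) / 0.037 = 1174 mg/L.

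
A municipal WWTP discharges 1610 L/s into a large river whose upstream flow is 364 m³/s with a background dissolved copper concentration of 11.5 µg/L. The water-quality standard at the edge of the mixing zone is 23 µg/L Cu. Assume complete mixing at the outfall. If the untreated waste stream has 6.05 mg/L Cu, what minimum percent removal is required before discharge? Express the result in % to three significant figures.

56.6 %

1610 L/s = 1.61 m³/s.
11.5 µg/L = 0.0115 mg/L.
23 µg/L = 0.023 mg/L.
Mass balance: 0.023·365.6 = 1.61·Cₑ + 364·0.0115.
Cₑ = (8.409 − 4.186) / 1.61 = 2.623 mg/L.
Required removal = 1 − 2.623/6.05 = 56.64 %.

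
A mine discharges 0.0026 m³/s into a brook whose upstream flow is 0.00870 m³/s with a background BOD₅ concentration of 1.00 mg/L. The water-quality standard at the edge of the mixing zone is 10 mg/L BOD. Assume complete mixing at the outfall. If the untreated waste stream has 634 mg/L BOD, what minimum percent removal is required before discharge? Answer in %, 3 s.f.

93.7 %

Mass balance: 10·0.0113 = 0.0026·Cₑ + 0.0087·1.
Cₑ = (0.113 − 0.0087) / 0.0026 = 40.12 mg/L.
Required removal = 1 − 40.12/634 = 93.67 %.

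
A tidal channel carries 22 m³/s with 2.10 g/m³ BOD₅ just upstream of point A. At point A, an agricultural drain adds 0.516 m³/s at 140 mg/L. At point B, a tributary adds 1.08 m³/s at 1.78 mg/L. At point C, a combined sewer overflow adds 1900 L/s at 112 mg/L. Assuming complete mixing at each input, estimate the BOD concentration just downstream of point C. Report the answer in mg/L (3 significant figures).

13.1 mg/L

After input A: C = (22·2.1 + 0.516·140) / 22.52 = 5.26 mg/L.
After input B: C = (22.52·5.26 + 1.08·1.78) / 23.6 = 5.101 mg/L.
1900 L/s = 1.9 m³/s.
After input C: C = (23.6·5.101 + 1.9·112) / 25.5 = 13.07 mg/L.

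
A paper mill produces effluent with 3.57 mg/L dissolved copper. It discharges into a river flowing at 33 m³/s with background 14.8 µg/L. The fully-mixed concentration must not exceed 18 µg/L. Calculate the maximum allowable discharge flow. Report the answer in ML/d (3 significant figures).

14.8 µg/L = 0.0148 mg/L.
18 µg/L = 0.018 mg/L.
Mass balance at complete mixing: C_std·(Q_w + Q_r) = Q_w·C_e + Q_r·C_b.
Rearranging, Q_w = Q_r·(C_std − C_b)/(C_e − C_std) = 33·(0.018 − 0.0148) / (3.57 − 0.018) = 0.02973 m³/s.
= 2.569 ML/d.

2.57 ML/d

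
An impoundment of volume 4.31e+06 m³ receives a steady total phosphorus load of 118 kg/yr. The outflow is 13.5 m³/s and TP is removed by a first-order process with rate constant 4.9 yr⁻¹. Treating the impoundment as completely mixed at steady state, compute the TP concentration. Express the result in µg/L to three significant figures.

Outflow Q = 13.5 m³/s × 3.156e+07 s/yr = 4.26e+08 m³/yr.
Steady-state CSTR mass balance: W = Q·C + k·V·C, so C = W/(Q + kV).
Q + kV = 4.26e+08 + 4.9·4.31e+06 = 4.471e+08 m³/yr.
C = 118/4.471e+08 = 2.639e-07 kg/m³ = 0.0002639 mg/L = 0.2639 µg/L.

0.264 µg/L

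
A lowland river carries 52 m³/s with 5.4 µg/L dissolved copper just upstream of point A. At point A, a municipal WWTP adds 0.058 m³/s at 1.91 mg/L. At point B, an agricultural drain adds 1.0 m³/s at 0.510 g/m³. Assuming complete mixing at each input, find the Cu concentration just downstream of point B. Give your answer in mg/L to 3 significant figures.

0.0170 mg/L

5.4 µg/L = 0.0054 mg/L.
After input A: C = (52·0.0054 + 0.058·1.91) / 52.06 = 0.007522 mg/L.
After input B: C = (52.06·0.007522 + 1·0.51) / 53.06 = 0.01699 mg/L.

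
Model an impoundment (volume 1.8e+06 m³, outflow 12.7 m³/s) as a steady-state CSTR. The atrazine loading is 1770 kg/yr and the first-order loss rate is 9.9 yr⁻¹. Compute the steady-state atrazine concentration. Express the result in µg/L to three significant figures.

4.23 µg/L

Outflow Q = 12.7 m³/s × 3.156e+07 s/yr = 4.008e+08 m³/yr.
Steady-state CSTR mass balance: W = Q·C + k·V·C, so C = W/(Q + kV).
Q + kV = 4.008e+08 + 9.9·1.8e+06 = 4.186e+08 m³/yr.
C = 1770/4.186e+08 = 4.228e-06 kg/m³ = 0.004228 mg/L = 4.228 µg/L.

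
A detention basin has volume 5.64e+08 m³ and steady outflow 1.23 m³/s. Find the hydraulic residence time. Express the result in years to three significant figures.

Q = 1.23 m³/s × 3.156e+07 s/yr = 3.882e+07 m³/yr.
Hydraulic residence time τ = V/Q = 5.64e+08/3.882e+07 = 14.53 yr.

14.5 yr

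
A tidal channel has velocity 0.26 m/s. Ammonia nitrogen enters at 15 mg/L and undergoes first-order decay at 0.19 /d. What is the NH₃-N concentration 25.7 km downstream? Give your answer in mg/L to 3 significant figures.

12.1 mg/L

Travel time t = 25.7 km / 0.26 m/s = 2.57e+04/0.26 = 9.885e+04 s = 1.144 d.
First-order decay: C = 15·exp(−0.19·1.144) = 15·0.8046 = 12.07 mg/L.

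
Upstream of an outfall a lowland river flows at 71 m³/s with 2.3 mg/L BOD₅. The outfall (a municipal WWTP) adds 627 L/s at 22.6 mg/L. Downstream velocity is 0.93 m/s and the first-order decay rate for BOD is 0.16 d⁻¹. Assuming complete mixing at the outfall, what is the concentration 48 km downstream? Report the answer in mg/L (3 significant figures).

627 L/s = 0.627 m³/s.
After complete mixing, C₀ = (0.627·22.6 + 71·2.3) / 71.63 = 2.478 mg/L.
Travel time t = 4.8e+04 m / 0.93 m/s = 5.161e+04 s = 0.5974 d.
C = 2.478·exp(−0.16·0.5974) = 2.478·0.9088 = 2.252 mg/L.

2.25 mg/L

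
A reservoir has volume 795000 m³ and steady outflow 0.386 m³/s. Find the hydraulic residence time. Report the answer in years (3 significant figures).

0.0653 yr

Q = 0.386 m³/s × 3.156e+07 s/yr = 1.218e+07 m³/yr.
Hydraulic residence time τ = V/Q = 795000/1.218e+07 = 0.06526 yr.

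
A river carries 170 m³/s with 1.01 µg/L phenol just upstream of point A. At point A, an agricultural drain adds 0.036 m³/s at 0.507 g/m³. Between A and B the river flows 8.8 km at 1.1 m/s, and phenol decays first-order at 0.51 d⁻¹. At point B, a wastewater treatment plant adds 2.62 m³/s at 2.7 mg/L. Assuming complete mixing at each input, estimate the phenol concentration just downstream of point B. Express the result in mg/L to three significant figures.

1.01 µg/L = 0.00101 mg/L.
After input A: C = (170·0.00101 + 0.036·0.507) / 170 = 0.001117 mg/L.
Over the 8.8 km reach to input B (t = 8000 s = 0.09259 d), decay gives C = 0.001117·exp(−0.51·0.09259) = 0.001066 mg/L.
After input B: C = (170·0.001066 + 2.62·2.7) / 172.7 = 0.04202 mg/L.

0.0420 mg/L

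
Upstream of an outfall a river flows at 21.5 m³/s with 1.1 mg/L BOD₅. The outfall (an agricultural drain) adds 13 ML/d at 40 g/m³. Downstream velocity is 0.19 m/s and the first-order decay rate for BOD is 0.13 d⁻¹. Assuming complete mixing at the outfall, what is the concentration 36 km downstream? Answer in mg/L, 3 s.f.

1.03 mg/L

13 ML/d = 0.1505 m³/s.
After complete mixing, C₀ = (0.1505·40 + 21.5·1.1) / 21.65 = 1.37 mg/L.
Travel time t = 3.6e+04 m / 0.19 m/s = 1.895e+05 s = 2.193 d.
C = 1.37·exp(−0.13·2.193) = 1.37·0.7519 = 1.03 mg/L.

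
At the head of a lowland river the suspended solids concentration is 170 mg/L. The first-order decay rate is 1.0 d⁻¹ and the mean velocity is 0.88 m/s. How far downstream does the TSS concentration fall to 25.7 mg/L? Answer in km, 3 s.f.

From C = C₀·e^(−kt), t = ln(C₀/C)/k = ln(170/25.7)/1.0 = 1.889/1.0 = 1.889 d.
Distance = v·t = 0.88 m/s × 1.632e+05 s = 1.436e+05 m = 143.6 km.

144 km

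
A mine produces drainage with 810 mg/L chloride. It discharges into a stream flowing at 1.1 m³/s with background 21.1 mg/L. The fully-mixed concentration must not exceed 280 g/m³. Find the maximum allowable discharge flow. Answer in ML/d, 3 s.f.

46.4 ML/d

Mass balance at complete mixing: C_std·(Q_w + Q_r) = Q_w·C_e + Q_r·C_b.
Rearranging, Q_w = Q_r·(C_std − C_b)/(C_e − C_std) = 1.1·(280 − 21.1) / (810 − 280) = 0.5373 m³/s.
= 46.43 ML/d.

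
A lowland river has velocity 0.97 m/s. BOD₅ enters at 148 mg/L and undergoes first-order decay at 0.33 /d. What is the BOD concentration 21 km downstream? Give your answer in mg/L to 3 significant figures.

136 mg/L

Travel time t = 21 km / 0.97 m/s = 2.1e+04/0.97 = 2.165e+04 s = 0.2506 d.
First-order decay: C = 148·exp(−0.33·0.2506) = 148·0.9206 = 136.3 mg/L.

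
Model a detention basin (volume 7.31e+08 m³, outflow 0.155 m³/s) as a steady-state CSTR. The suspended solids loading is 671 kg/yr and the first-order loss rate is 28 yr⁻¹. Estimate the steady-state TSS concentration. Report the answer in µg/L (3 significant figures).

Outflow Q = 0.155 m³/s × 3.156e+07 s/yr = 4.891e+06 m³/yr.
Steady-state CSTR mass balance: W = Q·C + k·V·C, so C = W/(Q + kV).
Q + kV = 4.891e+06 + 28·7.31e+08 = 2.047e+10 m³/yr.
C = 671/2.047e+10 = 3.278e-08 kg/m³ = 3.278e-05 mg/L = 0.03278 µg/L.

0.0328 µg/L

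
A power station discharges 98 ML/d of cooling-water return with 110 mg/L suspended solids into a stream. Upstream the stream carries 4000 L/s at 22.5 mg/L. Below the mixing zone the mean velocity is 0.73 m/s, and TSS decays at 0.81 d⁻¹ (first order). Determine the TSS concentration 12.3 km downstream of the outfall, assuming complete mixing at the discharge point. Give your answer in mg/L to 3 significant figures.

35.7 mg/L

98 ML/d = 1.134 m³/s.
4000 L/s = 4 m³/s.
After complete mixing, C₀ = (1.134·110 + 4·22.5) / 5.134 = 41.83 mg/L.
Travel time t = 1.23e+04 m / 0.73 m/s = 1.685e+04 s = 0.195 d.
C = 41.83·exp(−0.81·0.195) = 41.83·0.8539 = 35.72 mg/L.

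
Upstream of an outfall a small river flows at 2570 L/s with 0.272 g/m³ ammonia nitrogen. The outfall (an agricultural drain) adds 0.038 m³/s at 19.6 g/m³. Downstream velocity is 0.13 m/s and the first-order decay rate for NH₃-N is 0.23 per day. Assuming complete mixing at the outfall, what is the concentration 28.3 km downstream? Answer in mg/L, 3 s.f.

0.310 mg/L

2570 L/s = 2.57 m³/s.
After complete mixing, C₀ = (0.038·19.6 + 2.57·0.272) / 2.608 = 0.5536 mg/L.
Travel time t = 2.83e+04 m / 0.13 m/s = 2.177e+05 s = 2.52 d.
C = 0.5536·exp(−0.23·2.52) = 0.5536·0.5602 = 0.3101 mg/L.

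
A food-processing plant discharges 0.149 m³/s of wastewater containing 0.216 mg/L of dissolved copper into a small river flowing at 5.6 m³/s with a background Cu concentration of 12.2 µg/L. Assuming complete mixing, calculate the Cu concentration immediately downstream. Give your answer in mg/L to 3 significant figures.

0.0175 mg/L

12.2 µg/L = 0.0122 mg/L.
Conservation of mass across the mixing zone: C = (0.149·0.216 + 5.6·0.0122) / (0.149 + 5.6) = 0.1005/5.749 = 0.01748 mg/L.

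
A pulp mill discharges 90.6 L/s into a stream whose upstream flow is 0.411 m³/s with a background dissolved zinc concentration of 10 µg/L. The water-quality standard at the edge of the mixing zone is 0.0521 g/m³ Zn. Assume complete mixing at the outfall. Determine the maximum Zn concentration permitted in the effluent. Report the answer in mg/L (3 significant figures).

0.243 mg/L

90.6 L/s = 0.0906 m³/s.
10 µg/L = 0.01 mg/L.
Mass balance: 0.0521·0.5016 = 0.0906·Cₑ + 0.411·0.01.
Cₑ = (0.02613 − 0.00411) / 0.0906 = 0.2431 mg/L.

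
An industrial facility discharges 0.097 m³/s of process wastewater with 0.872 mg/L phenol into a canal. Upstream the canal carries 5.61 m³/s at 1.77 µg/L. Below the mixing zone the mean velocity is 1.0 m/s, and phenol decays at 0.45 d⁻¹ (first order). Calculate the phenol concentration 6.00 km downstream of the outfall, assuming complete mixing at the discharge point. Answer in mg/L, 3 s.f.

1.77 µg/L = 0.00177 mg/L.
After complete mixing, C₀ = (0.097·0.872 + 5.61·0.00177) / 5.707 = 0.01656 mg/L.
Travel time t = 6000 m / 1.0 m/s = 6000 s = 0.06944 d.
C = 0.01656·exp(−0.45·0.06944) = 0.01656·0.9692 = 0.01605 mg/L.

0.0161 mg/L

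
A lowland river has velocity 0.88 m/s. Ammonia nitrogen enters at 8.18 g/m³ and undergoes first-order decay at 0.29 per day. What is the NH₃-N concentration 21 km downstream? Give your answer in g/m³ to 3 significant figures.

Travel time t = 21 km / 0.88 m/s = 2.1e+04/0.88 = 2.386e+04 s = 0.2762 d.
First-order decay: C = 8.18·exp(−0.29·0.2762) = 8.18·0.923 = 7.55 g/m³.

7.55 g/m³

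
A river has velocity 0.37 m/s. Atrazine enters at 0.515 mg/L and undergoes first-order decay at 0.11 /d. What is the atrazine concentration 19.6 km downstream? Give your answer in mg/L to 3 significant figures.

Travel time t = 19.6 km / 0.37 m/s = 1.96e+04/0.37 = 5.297e+04 s = 0.6131 d.
First-order decay: C = 0.515·exp(−0.11·0.6131) = 0.515·0.9348 = 0.4814 mg/L.

0.481 mg/L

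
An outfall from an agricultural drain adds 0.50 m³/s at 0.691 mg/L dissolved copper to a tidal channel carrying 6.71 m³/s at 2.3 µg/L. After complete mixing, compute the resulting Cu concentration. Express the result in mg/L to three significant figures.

2.3 µg/L = 0.0023 mg/L.
Conservation of mass across the mixing zone: C = (0.5·0.691 + 6.71·0.0023) / (0.5 + 6.71) = 0.3609/7.21 = 0.05006 mg/L.

0.0501 mg/L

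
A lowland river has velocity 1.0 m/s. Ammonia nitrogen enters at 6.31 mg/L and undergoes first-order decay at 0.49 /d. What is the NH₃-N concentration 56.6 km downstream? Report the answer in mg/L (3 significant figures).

4.58 mg/L

Travel time t = 56.6 km / 1.0 m/s = 5.66e+04/1.0 = 5.66e+04 s = 0.6551 d.
First-order decay: C = 6.31·exp(−0.49·0.6551) = 6.31·0.7254 = 4.577 mg/L.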